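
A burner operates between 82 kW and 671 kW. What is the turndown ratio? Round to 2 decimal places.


TDR = Q_max / Q_min
TDR = 671 / 82 = 8.18


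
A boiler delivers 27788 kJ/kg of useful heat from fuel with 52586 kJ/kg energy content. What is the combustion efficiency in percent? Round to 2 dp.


Efficiency = (Q_useful / Q_fuel) * 100
Efficiency = (27788 / 52586) * 100
Efficiency = 0.5284 * 100 = 52.84%


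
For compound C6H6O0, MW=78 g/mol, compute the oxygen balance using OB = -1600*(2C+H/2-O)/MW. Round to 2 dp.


OB = -1600 * (2C + H/2 - O) / MW
Inner = 2*6 + 6/2 - 0 = 15.00
OB = -1600 * 15.00 / 78 = -307.69%


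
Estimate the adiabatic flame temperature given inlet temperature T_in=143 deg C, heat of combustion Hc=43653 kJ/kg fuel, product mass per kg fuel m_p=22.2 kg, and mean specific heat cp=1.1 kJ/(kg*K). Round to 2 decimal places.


T_ad = T_in + Hc / (m_p * cp)
Denominator = 22.2 * 1.1 = 24.4200
Temperature rise = 43653 / 24.4200 = 1787.59 K
T_ad = 143 + 1787.59 = 1930.59 deg C


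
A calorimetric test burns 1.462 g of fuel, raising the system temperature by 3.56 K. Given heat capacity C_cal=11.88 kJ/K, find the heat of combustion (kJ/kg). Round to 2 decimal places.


Hc = C_cal * delta_T / m_fuel
Q_released = 11.88 * 3.56 = 42.2928 kJ
m_fuel = 1.462 g = 1.462/1000 kg = 0.001462 kg
Hc = 42.2928 / 0.001462 = 28928.04 kJ/kg


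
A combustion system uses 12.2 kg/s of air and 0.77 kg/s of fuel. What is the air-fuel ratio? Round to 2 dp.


AFR = m_air / m_fuel
AFR = 12.2 / 0.77 = 15.84


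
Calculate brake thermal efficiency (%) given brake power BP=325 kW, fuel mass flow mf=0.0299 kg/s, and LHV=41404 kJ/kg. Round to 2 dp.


eta_BTE = (BP / (mf * LHV)) * 100
Denominator = 0.0299 * 41404 = 1237.9796 kW
eta_BTE = (325 / 1237.9796) * 100 = 26.25%


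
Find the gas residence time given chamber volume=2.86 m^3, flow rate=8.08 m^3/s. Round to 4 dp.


tau = V / Q_flow
tau = 2.86 / 8.08 = 0.3540 s


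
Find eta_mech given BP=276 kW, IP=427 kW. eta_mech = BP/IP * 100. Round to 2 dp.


eta_mech = (BP / IP) * 100
Ratio = 276 / 427 = 0.6464
eta_mech = 0.6464 * 100 = 64.64%


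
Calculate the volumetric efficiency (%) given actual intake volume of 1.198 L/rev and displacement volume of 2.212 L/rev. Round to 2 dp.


eta_v = (V_actual / V_disp) * 100
Ratio = 1.198 / 2.212 = 0.5416
eta_v = 0.5416 * 100 = 54.16%


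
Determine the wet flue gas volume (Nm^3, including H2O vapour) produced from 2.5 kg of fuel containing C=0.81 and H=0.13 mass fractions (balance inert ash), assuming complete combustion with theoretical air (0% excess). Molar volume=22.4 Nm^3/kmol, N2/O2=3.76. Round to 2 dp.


Per kg fuel: CO2 = (C/12 kmol)*22.4 = (0.81/12)*22.4 = 1.51200 Nm^3
Per kg fuel: H2O = (H/2 kmol)*22.4 = (0.13/2)*22.4 = 1.45600 Nm^3
O2 needed per kg fuel = C/12 + H/4 = 0.81/12 + 0.13/4 = 0.10000000 kmol
Per kg fuel: N2 = O2*3.76*22.4 = 0.10000000*3.76*22.4 = 8.42240 Nm^3
Total per kg = 1.51200 + 1.45600 + 8.42240 = 11.39040 Nm^3
Total = 11.39040 * 2.5 = 28.48 Nm^3


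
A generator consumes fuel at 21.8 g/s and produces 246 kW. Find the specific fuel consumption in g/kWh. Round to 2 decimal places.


SFC = (mf / BP) * 3600
Rate = 21.8 / 246 = 0.088618 g/(s*kW)
SFC = 0.088618 * 3600 = 319.02 g/kWh


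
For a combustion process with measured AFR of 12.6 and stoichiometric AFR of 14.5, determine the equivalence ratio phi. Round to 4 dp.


phi = AFR_stoich / AFR_actual
phi = 14.5 / 12.6 = 1.1508


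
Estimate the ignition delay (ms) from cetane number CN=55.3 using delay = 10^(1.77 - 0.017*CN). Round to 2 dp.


delay = 10^(1.77 - 0.017*CN)
Exponent = 1.77 - 0.017*55.3 = 0.8299
delay = 10^0.8299 = 6.76 ms


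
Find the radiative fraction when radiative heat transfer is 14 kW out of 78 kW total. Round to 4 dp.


f_rad = Q_rad / Q_total
f_rad = 14 / 78 = 0.1795


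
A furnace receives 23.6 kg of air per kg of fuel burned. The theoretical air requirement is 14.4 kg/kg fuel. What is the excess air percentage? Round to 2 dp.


Excess air = actual - stoichiometric = 23.6 - 14.4 = 9.20 kg/kg fuel
Excess air % = (excess / stoich) * 100 = (9.20 / 14.4) * 100 = 63.89%


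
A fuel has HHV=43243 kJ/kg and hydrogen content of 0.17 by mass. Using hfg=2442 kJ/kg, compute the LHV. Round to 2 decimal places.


LHV = HHV - hfg * 9 * H
Water correction = 2442 * 9 * 0.17 = 3736.260 kJ/kg
LHV = 43243 - 3736.260 = 39506.74 kJ/kg


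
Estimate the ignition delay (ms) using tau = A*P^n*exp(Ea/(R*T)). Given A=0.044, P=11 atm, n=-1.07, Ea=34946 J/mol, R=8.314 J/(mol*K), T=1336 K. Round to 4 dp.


tau = A * P^n * exp(Ea/(R*T))
P^n = 11^(-1.07) = 0.07686167
Ea/(R*T) = 34946/(8.314*1336) = 3.146161
exp(Ea/(R*T)) = 23.246658
tau = 0.044 * 0.07686167 * 23.246658 = 0.0786 ms


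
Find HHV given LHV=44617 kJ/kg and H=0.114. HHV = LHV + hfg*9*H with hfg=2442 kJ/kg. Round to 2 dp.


HHV = LHV + hfg * 9 * H
Water addition = 2442 * 9 * 0.114 = 2505.492 kJ/kg
HHV = 44617 + 2505.492 = 47122.49 kJ/kg


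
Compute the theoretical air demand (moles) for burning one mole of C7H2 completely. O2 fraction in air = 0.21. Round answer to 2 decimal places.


Balanced combustion: C7H2 + 7.5 O2 -> 7 CO2 + 1 H2O
O2 needed = C + H/4 = 7 + 2/4 = 7.50 moles
Air moles = O2 / 0.21 = 7.50 / 0.21 = 35.71 moles air


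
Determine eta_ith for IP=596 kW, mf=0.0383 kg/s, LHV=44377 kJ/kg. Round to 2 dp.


eta_ith = (IP / (mf * LHV)) * 100
Denominator = 0.0383 * 44377 = 1699.6391 kW
eta_ith = (596 / 1699.6391) * 100 = 35.07%


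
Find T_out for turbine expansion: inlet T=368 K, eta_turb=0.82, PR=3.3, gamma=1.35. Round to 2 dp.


T_out = T_in * (1 - eta * (1 - PR^(-(gamma-1)/gamma)))
Exponent = -(1.35-1)/1.35 = -0.25925926
PR^exp = 3.3^(-0.25925926) = 0.73378775
Factor = 1 - 0.82*(1 - 0.73378775) = 0.78170596
T_out = 368 * 0.78170596 = 287.67 K


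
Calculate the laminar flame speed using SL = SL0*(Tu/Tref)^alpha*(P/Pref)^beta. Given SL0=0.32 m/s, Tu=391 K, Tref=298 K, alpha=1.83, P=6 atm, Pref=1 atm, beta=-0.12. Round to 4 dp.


SL = SL0 * (Tu/Tref)^alpha * (P/Pref)^beta
T ratio = 391/298 = 1.31208054
(T ratio)^alpha = 1.31208054^1.83 = 1.643871
(P/Pref)^beta = 6^(-0.12) = 0.806532
SL = 0.32 * 1.643871 * 0.806532 = 0.4243 m/s


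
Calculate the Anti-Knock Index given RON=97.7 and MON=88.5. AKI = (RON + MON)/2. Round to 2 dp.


AKI = (RON + MON) / 2
AKI = (97.7 + 88.5) / 2
AKI = 186.2 / 2 = 93.10


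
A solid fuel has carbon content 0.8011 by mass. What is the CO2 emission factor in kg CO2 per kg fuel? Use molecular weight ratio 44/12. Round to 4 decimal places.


EF = C_frac * (M_CO2 / M_C)
EF = 0.8011 * (44/12)
EF = 0.8011 * 3.666667 = 2.9374 kg_CO2/kg_fuel


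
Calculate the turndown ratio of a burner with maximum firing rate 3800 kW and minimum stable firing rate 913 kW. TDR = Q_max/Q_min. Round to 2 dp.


TDR = Q_max / Q_min
TDR = 3800 / 913 = 4.16


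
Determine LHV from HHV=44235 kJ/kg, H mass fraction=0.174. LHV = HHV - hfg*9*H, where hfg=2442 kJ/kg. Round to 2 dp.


LHV = HHV - hfg * 9 * H
Water correction = 2442 * 9 * 0.174 = 3824.172 kJ/kg
LHV = 44235 - 3824.172 = 40410.83 kJ/kg


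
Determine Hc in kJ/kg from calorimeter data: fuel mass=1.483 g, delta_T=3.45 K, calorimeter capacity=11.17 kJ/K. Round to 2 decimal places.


Hc = C_cal * delta_T / m_fuel
Q_released = 11.17 * 3.45 = 38.5365 kJ
m_fuel = 1.483 g = 1.483/1000 kg = 0.001483 kg
Hc = 38.5365 / 0.001483 = 25985.50 kJ/kg


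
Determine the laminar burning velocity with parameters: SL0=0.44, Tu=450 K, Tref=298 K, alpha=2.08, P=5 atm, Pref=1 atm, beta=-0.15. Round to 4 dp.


SL = SL0 * (Tu/Tref)^alpha * (P/Pref)^beta
T ratio = 450/298 = 1.51006711
(T ratio)^alpha = 1.51006711^2.08 = 2.356743
(P/Pref)^beta = 5^(-0.15) = 0.785515
SL = 0.44 * 2.356743 * 0.785515 = 0.8146 m/s


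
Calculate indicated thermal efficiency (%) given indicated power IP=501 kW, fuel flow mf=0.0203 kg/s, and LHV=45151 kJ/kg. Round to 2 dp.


eta_ith = (IP / (mf * LHV)) * 100
Denominator = 0.0203 * 45151 = 916.5653 kW
eta_ith = (501 / 916.5653) * 100 = 54.66%


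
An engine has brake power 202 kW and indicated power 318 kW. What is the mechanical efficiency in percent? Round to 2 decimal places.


eta_mech = (BP / IP) * 100
Ratio = 202 / 318 = 0.6352
eta_mech = 0.6352 * 100 = 63.52%


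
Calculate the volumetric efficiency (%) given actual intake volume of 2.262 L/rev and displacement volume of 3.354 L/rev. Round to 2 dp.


eta_v = (V_actual / V_disp) * 100
Ratio = 2.262 / 3.354 = 0.6744
eta_v = 0.6744 * 100 = 67.44%


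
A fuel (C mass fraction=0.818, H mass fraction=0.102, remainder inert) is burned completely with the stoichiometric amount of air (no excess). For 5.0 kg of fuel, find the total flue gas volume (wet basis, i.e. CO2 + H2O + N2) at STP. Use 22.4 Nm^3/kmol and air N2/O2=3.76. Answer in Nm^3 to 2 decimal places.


Per kg fuel: CO2 = (C/12 kmol)*22.4 = (0.818/12)*22.4 = 1.52693 Nm^3
Per kg fuel: H2O = (H/2 kmol)*22.4 = (0.102/2)*22.4 = 1.14240 Nm^3
O2 needed per kg fuel = C/12 + H/4 = 0.818/12 + 0.102/4 = 0.09366667 kmol
Per kg fuel: N2 = O2*3.76*22.4 = 0.09366667*3.76*22.4 = 7.88898 Nm^3
Total per kg = 1.52693 + 1.14240 + 7.88898 = 10.55831 Nm^3
Total = 10.55831 * 5.0 = 52.79 Nm^3


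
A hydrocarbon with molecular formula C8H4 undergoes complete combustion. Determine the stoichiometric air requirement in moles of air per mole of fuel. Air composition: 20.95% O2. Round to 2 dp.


Balanced combustion: C8H4 + 9 O2 -> 8 CO2 + 2 H2O
O2 needed = C + H/4 = 8 + 4/4 = 9.00 moles
Air moles = O2 / 0.2095 = 9.00 / 0.2095 = 42.96 moles air


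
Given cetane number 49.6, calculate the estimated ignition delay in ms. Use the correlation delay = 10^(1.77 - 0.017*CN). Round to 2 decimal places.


delay = 10^(1.77 - 0.017*CN)
Exponent = 1.77 - 0.017*49.6 = 0.9268
delay = 10^0.9268 = 8.45 ms


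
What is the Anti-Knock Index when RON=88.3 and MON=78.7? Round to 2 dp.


AKI = (RON + MON) / 2
AKI = (88.3 + 78.7) / 2
AKI = 167.0 / 2 = 83.50


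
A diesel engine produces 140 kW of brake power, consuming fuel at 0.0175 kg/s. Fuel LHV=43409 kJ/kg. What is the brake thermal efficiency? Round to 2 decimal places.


eta_BTE = (BP / (mf * LHV)) * 100
Denominator = 0.0175 * 43409 = 759.6575 kW
eta_BTE = (140 / 759.6575) * 100 = 18.43%


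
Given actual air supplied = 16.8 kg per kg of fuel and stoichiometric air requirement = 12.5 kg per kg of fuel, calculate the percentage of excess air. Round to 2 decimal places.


Excess air = actual - stoichiometric = 16.8 - 12.5 = 4.30 kg/kg fuel
Excess air % = (excess / stoich) * 100 = (4.30 / 12.5) * 100 = 34.40%


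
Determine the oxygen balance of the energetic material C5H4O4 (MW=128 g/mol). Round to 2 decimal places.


OB = -1600 * (2C + H/2 - O) / MW
Inner = 2*5 + 4/2 - 4 = 8.00
OB = -1600 * 8.00 / 128 = -100.00%


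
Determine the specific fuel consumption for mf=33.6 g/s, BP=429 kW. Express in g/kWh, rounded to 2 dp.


SFC = (mf / BP) * 3600
Rate = 33.6 / 429 = 0.078322 g/(s*kW)
SFC = 0.078322 * 3600 = 281.96 g/kWh


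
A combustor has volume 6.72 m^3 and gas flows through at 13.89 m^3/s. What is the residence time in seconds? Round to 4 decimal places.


tau = V / Q_flow
tau = 6.72 / 13.89 = 0.4838 s


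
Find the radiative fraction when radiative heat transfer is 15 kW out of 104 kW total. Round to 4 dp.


f_rad = Q_rad / Q_total
f_rad = 15 / 104 = 0.1442


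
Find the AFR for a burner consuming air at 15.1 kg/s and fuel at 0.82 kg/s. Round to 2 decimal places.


AFR = m_air / m_fuel
AFR = 15.1 / 0.82 = 18.41


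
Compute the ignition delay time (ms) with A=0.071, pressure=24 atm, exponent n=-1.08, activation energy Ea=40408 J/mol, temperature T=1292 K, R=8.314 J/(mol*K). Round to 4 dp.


tau = A * P^n * exp(Ea/(R*T))
P^n = 24^(-1.08) = 0.03231260
Ea/(R*T) = 40408/(8.314*1292) = 3.761792
exp(Ea/(R*T)) = 43.025475
tau = 0.071 * 0.03231260 * 43.025475 = 0.0987 ms


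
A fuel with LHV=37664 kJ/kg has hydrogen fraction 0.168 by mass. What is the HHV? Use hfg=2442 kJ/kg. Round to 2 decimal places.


HHV = LHV + hfg * 9 * H
Water addition = 2442 * 9 * 0.168 = 3692.304 kJ/kg
HHV = 37664 + 3692.304 = 41356.30 kJ/kg


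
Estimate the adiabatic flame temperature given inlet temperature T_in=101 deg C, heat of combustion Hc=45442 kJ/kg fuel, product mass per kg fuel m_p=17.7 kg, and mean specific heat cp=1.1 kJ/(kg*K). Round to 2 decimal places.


T_ad = T_in + Hc / (m_p * cp)
Denominator = 17.7 * 1.1 = 19.4700
Temperature rise = 45442 / 19.4700 = 2333.95 K
T_ad = 101 + 2333.95 = 2434.95 deg C


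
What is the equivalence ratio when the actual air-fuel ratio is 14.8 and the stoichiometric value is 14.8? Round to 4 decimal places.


phi = AFR_stoich / AFR_actual
phi = 14.8 / 14.8 = 1.0000


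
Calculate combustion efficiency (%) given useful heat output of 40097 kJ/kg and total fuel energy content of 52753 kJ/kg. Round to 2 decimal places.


Efficiency = (Q_useful / Q_fuel) * 100
Efficiency = (40097 / 52753) * 100
Efficiency = 0.7601 * 100 = 76.01%


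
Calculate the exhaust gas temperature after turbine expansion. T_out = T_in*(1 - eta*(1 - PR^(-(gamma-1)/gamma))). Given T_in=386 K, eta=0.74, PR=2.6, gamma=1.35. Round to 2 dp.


T_out = T_in * (1 - eta * (1 - PR^(-(gamma-1)/gamma)))
Exponent = -(1.35-1)/1.35 = -0.25925926
PR^exp = 2.6^(-0.25925926) = 0.78057442
Factor = 1 - 0.74*(1 - 0.78057442) = 0.83762507
T_out = 386 * 0.83762507 = 323.32 K


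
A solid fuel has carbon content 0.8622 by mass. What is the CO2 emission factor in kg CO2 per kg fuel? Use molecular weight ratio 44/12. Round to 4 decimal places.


EF = C_frac * (M_CO2 / M_C)
EF = 0.8622 * (44/12)
EF = 0.8622 * 3.666667 = 3.1614 kg_CO2/kg_fuel


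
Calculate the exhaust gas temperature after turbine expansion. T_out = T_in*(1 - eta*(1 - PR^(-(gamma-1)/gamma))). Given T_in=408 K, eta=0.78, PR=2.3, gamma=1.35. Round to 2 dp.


T_out = T_in * (1 - eta * (1 - PR^(-(gamma-1)/gamma)))
Exponent = -(1.35-1)/1.35 = -0.25925926
PR^exp = 2.3^(-0.25925926) = 0.80578413
Factor = 1 - 0.78*(1 - 0.80578413) = 0.84851162
T_out = 408 * 0.84851162 = 346.19 K


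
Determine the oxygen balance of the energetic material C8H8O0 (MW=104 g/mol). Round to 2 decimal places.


OB = -1600 * (2C + H/2 - O) / MW
Inner = 2*8 + 8/2 - 0 = 20.00
OB = -1600 * 20.00 / 104 = -307.69%


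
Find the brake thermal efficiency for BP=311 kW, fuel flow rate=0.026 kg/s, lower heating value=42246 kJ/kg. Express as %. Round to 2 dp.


eta_BTE = (BP / (mf * LHV)) * 100
Denominator = 0.026 * 42246 = 1098.3960 kW
eta_BTE = (311 / 1098.3960) * 100 = 28.31%


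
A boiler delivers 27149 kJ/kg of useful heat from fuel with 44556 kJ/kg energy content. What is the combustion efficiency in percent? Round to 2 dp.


Efficiency = (Q_useful / Q_fuel) * 100
Efficiency = (27149 / 44556) * 100
Efficiency = 0.6093 * 100 = 60.93%


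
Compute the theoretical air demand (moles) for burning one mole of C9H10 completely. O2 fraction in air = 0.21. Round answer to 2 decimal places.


Balanced combustion: C9H10 + 11.5 O2 -> 9 CO2 + 5 H2O
O2 needed = C + H/4 = 9 + 10/4 = 11.50 moles
Air moles = O2 / 0.21 = 11.50 / 0.21 = 54.76 moles air


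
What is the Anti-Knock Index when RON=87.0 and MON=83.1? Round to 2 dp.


AKI = (RON + MON) / 2
AKI = (87.0 + 83.1) / 2
AKI = 170.1 / 2 = 85.05


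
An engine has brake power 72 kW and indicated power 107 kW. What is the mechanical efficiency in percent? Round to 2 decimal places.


eta_mech = (BP / IP) * 100
Ratio = 72 / 107 = 0.6729
eta_mech = 0.6729 * 100 = 67.29%


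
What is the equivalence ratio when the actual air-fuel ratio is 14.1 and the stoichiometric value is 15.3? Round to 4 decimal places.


phi = AFR_stoich / AFR_actual
phi = 15.3 / 14.1 = 1.0851


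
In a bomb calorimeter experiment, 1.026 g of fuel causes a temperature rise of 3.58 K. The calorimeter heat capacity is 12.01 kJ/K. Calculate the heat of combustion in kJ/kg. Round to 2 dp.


Hc = C_cal * delta_T / m_fuel
Q_released = 12.01 * 3.58 = 42.9958 kJ
m_fuel = 1.026 g = 1.026/1000 kg = 0.001026 kg
Hc = 42.9958 / 0.001026 = 41906.24 kJ/kg


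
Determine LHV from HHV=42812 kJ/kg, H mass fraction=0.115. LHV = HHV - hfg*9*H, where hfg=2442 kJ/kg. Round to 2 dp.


LHV = HHV - hfg * 9 * H
Water correction = 2442 * 9 * 0.115 = 2527.470 kJ/kg
LHV = 42812 - 2527.470 = 40284.53 kJ/kg


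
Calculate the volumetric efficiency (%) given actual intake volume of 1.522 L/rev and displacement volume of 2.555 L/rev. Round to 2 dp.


eta_v = (V_actual / V_disp) * 100
Ratio = 1.522 / 2.555 = 0.5957
eta_v = 0.5957 * 100 = 59.57%


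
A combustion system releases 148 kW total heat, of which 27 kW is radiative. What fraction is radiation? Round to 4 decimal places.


f_rad = Q_rad / Q_total
f_rad = 27 / 148 = 0.1824


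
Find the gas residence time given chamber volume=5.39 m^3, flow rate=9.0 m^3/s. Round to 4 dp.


tau = V / Q_flow
tau = 5.39 / 9.0 = 0.5989 s


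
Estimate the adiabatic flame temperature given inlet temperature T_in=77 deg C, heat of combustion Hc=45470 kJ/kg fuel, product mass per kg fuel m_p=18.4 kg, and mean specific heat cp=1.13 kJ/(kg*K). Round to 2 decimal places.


T_ad = T_in + Hc / (m_p * cp)
Denominator = 18.4 * 1.13 = 20.7920
Temperature rise = 45470 / 20.7920 = 2186.90 K
T_ad = 77 + 2186.90 = 2263.90 deg C


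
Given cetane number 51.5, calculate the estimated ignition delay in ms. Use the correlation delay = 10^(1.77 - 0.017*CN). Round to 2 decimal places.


delay = 10^(1.77 - 0.017*CN)
Exponent = 1.77 - 0.017*51.5 = 0.8945
delay = 10^0.8945 = 7.84 ms


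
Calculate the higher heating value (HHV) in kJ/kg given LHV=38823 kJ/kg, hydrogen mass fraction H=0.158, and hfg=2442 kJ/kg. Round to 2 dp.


HHV = LHV + hfg * 9 * H
Water addition = 2442 * 9 * 0.158 = 3472.524 kJ/kg
HHV = 38823 + 3472.524 = 42295.52 kJ/kg


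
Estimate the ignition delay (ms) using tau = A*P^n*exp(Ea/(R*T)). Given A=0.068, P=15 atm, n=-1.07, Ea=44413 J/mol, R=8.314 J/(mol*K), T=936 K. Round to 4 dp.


tau = A * P^n * exp(Ea/(R*T))
P^n = 15^(-1.07) = 0.05515468
Ea/(R*T) = 44413/(8.314*936) = 5.707215
exp(Ea/(R*T)) = 301.031556
tau = 0.068 * 0.05515468 * 301.031556 = 1.1290 ms


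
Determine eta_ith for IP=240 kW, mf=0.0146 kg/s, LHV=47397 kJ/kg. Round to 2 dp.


eta_ith = (IP / (mf * LHV)) * 100
Denominator = 0.0146 * 47397 = 691.9962 kW
eta_ith = (240 / 691.9962) * 100 = 34.68%


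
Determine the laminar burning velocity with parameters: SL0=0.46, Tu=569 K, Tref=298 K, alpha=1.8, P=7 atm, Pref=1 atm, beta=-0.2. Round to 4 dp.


SL = SL0 * (Tu/Tref)^alpha * (P/Pref)^beta
T ratio = 569/298 = 1.90939597
(T ratio)^alpha = 1.90939597^1.8 = 3.203412
(P/Pref)^beta = 7^(-0.2) = 0.677611
SL = 0.46 * 3.203412 * 0.677611 = 0.9985 m/s


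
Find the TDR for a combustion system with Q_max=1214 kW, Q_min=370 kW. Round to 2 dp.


TDR = Q_max / Q_min
TDR = 1214 / 370 = 3.28


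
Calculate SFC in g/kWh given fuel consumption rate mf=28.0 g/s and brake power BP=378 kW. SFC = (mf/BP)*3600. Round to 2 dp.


SFC = (mf / BP) * 3600
Rate = 28.0 / 378 = 0.074074 g/(s*kW)
SFC = 0.074074 * 3600 = 266.67 g/kWh


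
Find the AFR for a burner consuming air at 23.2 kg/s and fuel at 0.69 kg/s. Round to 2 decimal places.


AFR = m_air / m_fuel
AFR = 23.2 / 0.69 = 33.62


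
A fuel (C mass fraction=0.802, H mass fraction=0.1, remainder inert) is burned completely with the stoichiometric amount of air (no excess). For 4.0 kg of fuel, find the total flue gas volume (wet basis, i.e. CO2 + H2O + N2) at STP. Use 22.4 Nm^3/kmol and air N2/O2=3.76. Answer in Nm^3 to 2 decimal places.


Per kg fuel: CO2 = (C/12 kmol)*22.4 = (0.802/12)*22.4 = 1.49707 Nm^3
Per kg fuel: H2O = (H/2 kmol)*22.4 = (0.1/2)*22.4 = 1.12000 Nm^3
O2 needed per kg fuel = C/12 + H/4 = 0.802/12 + 0.1/4 = 0.09183333 kmol
Per kg fuel: N2 = O2*3.76*22.4 = 0.09183333*3.76*22.4 = 7.73457 Nm^3
Total per kg = 1.49707 + 1.12000 + 7.73457 = 10.35164 Nm^3
Total = 10.35164 * 4.0 = 41.41 Nm^3


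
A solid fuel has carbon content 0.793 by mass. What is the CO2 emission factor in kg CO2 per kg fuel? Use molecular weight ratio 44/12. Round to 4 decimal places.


EF = C_frac * (M_CO2 / M_C)
EF = 0.793 * (44/12)
EF = 0.793 * 3.666667 = 2.9077 kg_CO2/kg_fuel


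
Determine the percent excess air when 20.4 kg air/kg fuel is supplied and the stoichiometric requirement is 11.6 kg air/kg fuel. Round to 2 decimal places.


Excess air = actual - stoichiometric = 20.4 - 11.6 = 8.80 kg/kg fuel
Excess air % = (excess / stoich) * 100 = (8.80 / 11.6) * 100 = 75.86%


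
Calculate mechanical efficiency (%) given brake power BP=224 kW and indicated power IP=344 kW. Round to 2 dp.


eta_mech = (BP / IP) * 100
Ratio = 224 / 344 = 0.6512
eta_mech = 0.6512 * 100 = 65.12%


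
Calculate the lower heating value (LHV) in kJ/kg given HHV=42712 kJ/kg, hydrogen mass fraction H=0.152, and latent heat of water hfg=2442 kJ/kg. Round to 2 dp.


LHV = HHV - hfg * 9 * H
Water correction = 2442 * 9 * 0.152 = 3340.656 kJ/kg
LHV = 42712 - 3340.656 = 39371.34 kJ/kg


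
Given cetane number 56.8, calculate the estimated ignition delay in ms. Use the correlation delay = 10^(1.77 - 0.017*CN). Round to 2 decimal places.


delay = 10^(1.77 - 0.017*CN)
Exponent = 1.77 - 0.017*56.8 = 0.8044
delay = 10^0.8044 = 6.37 ms


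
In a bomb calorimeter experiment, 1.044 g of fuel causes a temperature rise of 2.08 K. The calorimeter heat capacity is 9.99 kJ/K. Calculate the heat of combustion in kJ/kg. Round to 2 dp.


Hc = C_cal * delta_T / m_fuel
Q_released = 9.99 * 2.08 = 20.7792 kJ
m_fuel = 1.044 g = 1.044/1000 kg = 0.001044 kg
Hc = 20.7792 / 0.001044 = 19903.45 kJ/kg


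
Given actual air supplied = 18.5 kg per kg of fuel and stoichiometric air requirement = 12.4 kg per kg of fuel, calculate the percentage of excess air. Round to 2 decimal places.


Excess air = actual - stoichiometric = 18.5 - 12.4 = 6.10 kg/kg fuel
Excess air % = (excess / stoich) * 100 = (6.10 / 12.4) * 100 = 49.19%


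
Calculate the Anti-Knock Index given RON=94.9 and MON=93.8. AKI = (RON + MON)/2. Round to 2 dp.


AKI = (RON + MON) / 2
AKI = (94.9 + 93.8) / 2
AKI = 188.7 / 2 = 94.35


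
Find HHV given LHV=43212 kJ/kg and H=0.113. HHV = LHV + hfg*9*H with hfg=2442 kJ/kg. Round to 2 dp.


HHV = LHV + hfg * 9 * H
Water addition = 2442 * 9 * 0.113 = 2483.514 kJ/kg
HHV = 43212 + 2483.514 = 45695.51 kJ/kg


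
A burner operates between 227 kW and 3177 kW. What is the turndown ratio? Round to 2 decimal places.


TDR = Q_max / Q_min
TDR = 3177 / 227 = 14.00


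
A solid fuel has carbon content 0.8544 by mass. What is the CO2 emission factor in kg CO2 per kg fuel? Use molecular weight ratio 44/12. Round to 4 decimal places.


EF = C_frac * (M_CO2 / M_C)
EF = 0.8544 * (44/12)
EF = 0.8544 * 3.666667 = 3.1328 kg_CO2/kg_fuel


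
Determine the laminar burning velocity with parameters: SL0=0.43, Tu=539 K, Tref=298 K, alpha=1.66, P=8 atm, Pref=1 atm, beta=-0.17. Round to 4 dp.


SL = SL0 * (Tu/Tref)^alpha * (P/Pref)^beta
T ratio = 539/298 = 1.80872483
(T ratio)^alpha = 1.80872483^1.66 = 2.674474
(P/Pref)^beta = 8^(-0.17) = 0.702222
SL = 0.43 * 2.674474 * 0.702222 = 0.8076 m/s


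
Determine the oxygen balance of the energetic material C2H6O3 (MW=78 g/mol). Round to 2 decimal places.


OB = -1600 * (2C + H/2 - O) / MW
Inner = 2*2 + 6/2 - 3 = 4.00
OB = -1600 * 4.00 / 78 = -82.05%


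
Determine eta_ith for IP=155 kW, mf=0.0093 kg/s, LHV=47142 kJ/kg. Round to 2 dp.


eta_ith = (IP / (mf * LHV)) * 100
Denominator = 0.0093 * 47142 = 438.4206 kW
eta_ith = (155 / 438.4206) * 100 = 35.35%


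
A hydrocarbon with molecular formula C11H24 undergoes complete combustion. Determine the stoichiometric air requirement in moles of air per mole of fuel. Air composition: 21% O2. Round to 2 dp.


Balanced combustion: C11H24 + 17 O2 -> 11 CO2 + 12 H2O
O2 needed = C + H/4 = 11 + 24/4 = 17.00 moles
Air moles = O2 / 0.21 = 17.00 / 0.21 = 80.95 moles air


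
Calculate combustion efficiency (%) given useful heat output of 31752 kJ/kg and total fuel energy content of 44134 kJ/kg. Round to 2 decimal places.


Efficiency = (Q_useful / Q_fuel) * 100
Efficiency = (31752 / 44134) * 100
Efficiency = 0.7194 * 100 = 71.94%


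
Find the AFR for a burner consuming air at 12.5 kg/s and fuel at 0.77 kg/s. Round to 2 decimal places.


AFR = m_air / m_fuel
AFR = 12.5 / 0.77 = 16.23


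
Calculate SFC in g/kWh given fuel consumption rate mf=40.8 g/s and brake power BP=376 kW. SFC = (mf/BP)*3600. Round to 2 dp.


SFC = (mf / BP) * 3600
Rate = 40.8 / 376 = 0.108511 g/(s*kW)
SFC = 0.108511 * 3600 = 390.64 g/kWh


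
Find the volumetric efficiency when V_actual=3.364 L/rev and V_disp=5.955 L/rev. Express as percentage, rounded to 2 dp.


eta_v = (V_actual / V_disp) * 100
Ratio = 3.364 / 5.955 = 0.5649
eta_v = 0.5649 * 100 = 56.49%


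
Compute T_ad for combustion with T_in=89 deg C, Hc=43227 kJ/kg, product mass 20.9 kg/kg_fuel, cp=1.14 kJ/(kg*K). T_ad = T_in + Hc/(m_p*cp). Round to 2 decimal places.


T_ad = T_in + Hc / (m_p * cp)
Denominator = 20.9 * 1.14 = 23.8260
Temperature rise = 43227 / 23.8260 = 1814.28 K
T_ad = 89 + 1814.28 = 1903.28 deg C


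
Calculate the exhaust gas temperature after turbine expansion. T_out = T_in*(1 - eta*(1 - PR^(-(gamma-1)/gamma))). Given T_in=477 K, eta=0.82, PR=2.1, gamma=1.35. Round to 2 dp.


T_out = T_in * (1 - eta * (1 - PR^(-(gamma-1)/gamma)))
Exponent = -(1.35-1)/1.35 = -0.25925926
PR^exp = 2.1^(-0.25925926) = 0.82501466
Factor = 1 - 0.82*(1 - 0.82501466) = 0.85651202
T_out = 477 * 0.85651202 = 408.56 K


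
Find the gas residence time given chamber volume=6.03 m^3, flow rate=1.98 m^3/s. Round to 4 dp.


tau = V / Q_flow
tau = 6.03 / 1.98 = 3.0455 s


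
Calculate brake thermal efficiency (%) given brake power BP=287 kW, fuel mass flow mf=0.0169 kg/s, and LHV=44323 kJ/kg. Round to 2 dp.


eta_BTE = (BP / (mf * LHV)) * 100
Denominator = 0.0169 * 44323 = 749.0587 kW
eta_BTE = (287 / 749.0587) * 100 = 38.31%


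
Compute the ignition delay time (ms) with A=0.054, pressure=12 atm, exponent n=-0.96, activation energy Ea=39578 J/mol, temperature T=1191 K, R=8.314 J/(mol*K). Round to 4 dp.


tau = A * P^n * exp(Ea/(R*T))
P^n = 12^(-0.96) = 0.09204199
Ea/(R*T) = 39578/(8.314*1191) = 3.996981
exp(Ea/(R*T)) = 54.433556
tau = 0.054 * 0.09204199 * 54.433556 = 0.2705 ms


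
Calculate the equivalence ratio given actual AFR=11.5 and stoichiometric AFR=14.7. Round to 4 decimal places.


phi = AFR_stoich / AFR_actual
phi = 14.7 / 11.5 = 1.2783


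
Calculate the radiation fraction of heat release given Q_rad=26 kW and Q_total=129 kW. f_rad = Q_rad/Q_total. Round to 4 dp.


f_rad = Q_rad / Q_total
f_rad = 26 / 129 = 0.2016


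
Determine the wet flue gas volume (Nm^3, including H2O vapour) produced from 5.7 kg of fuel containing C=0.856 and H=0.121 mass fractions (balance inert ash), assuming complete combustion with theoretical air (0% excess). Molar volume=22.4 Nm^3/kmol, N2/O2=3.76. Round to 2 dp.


Per kg fuel: CO2 = (C/12 kmol)*22.4 = (0.856/12)*22.4 = 1.59787 Nm^3
Per kg fuel: H2O = (H/2 kmol)*22.4 = (0.121/2)*22.4 = 1.35520 Nm^3
O2 needed per kg fuel = C/12 + H/4 = 0.856/12 + 0.121/4 = 0.10158333 kmol
Per kg fuel: N2 = O2*3.76*22.4 = 0.10158333*3.76*22.4 = 8.55575 Nm^3
Total per kg = 1.59787 + 1.35520 + 8.55575 = 11.50882 Nm^3
Total = 11.50882 * 5.7 = 65.60 Nm^3


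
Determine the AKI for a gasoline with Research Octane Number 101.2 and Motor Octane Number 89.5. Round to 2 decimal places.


AKI = (RON + MON) / 2
AKI = (101.2 + 89.5) / 2
AKI = 190.7 / 2 = 95.35


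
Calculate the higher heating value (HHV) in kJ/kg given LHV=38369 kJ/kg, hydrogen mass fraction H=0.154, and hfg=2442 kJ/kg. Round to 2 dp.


HHV = LHV + hfg * 9 * H
Water addition = 2442 * 9 * 0.154 = 3384.612 kJ/kg
HHV = 38369 + 3384.612 = 41753.61 kJ/kg


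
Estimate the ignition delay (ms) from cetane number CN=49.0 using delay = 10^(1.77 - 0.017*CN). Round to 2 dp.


delay = 10^(1.77 - 0.017*CN)
Exponent = 1.77 - 0.017*49.0 = 0.9370
delay = 10^0.9370 = 8.65 ms


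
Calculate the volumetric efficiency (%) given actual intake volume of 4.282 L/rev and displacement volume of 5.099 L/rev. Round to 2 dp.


eta_v = (V_actual / V_disp) * 100
Ratio = 4.282 / 5.099 = 0.8398
eta_v = 0.8398 * 100 = 83.98%


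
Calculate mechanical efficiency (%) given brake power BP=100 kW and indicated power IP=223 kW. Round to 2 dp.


eta_mech = (BP / IP) * 100
Ratio = 100 / 223 = 0.4484
eta_mech = 0.4484 * 100 = 44.84%


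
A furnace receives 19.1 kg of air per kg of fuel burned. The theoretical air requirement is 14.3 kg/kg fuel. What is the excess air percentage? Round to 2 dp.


Excess air = actual - stoichiometric = 19.1 - 14.3 = 4.80 kg/kg fuel
Excess air % = (excess / stoich) * 100 = (4.80 / 14.3) * 100 = 33.57%


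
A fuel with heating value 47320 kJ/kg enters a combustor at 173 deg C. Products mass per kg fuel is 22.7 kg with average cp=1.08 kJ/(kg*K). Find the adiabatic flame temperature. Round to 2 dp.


T_ad = T_in + Hc / (m_p * cp)
Denominator = 22.7 * 1.08 = 24.5160
Temperature rise = 47320 / 24.5160 = 1930.17 K
T_ad = 173 + 1930.17 = 2103.17 deg C


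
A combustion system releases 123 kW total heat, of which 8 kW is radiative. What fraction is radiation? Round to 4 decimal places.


f_rad = Q_rad / Q_total
f_rad = 8 / 123 = 0.0650


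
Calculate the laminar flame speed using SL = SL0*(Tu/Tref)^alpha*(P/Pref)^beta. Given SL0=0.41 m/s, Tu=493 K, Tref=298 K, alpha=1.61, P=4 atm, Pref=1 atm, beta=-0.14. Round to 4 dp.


SL = SL0 * (Tu/Tref)^alpha * (P/Pref)^beta
T ratio = 493/298 = 1.65436242
(T ratio)^alpha = 1.65436242^1.61 = 2.249031
(P/Pref)^beta = 4^(-0.14) = 0.823591
SL = 0.41 * 2.249031 * 0.823591 = 0.7594 m/s


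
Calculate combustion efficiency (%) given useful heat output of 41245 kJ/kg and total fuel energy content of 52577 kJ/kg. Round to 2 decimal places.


Efficiency = (Q_useful / Q_fuel) * 100
Efficiency = (41245 / 52577) * 100
Efficiency = 0.7845 * 100 = 78.45%


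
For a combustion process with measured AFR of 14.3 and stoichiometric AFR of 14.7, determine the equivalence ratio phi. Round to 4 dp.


phi = AFR_stoich / AFR_actual
phi = 14.7 / 14.3 = 1.0280


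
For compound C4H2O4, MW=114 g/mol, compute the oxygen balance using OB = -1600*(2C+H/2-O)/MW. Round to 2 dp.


OB = -1600 * (2C + H/2 - O) / MW
Inner = 2*4 + 2/2 - 4 = 5.00
OB = -1600 * 5.00 / 114 = -70.18%


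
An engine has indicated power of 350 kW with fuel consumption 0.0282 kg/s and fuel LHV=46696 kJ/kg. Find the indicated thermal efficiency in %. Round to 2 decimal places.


eta_ith = (IP / (mf * LHV)) * 100
Denominator = 0.0282 * 46696 = 1316.8272 kW
eta_ith = (350 / 1316.8272) * 100 = 26.58%


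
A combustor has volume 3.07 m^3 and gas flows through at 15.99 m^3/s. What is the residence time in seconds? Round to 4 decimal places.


tau = V / Q_flow
tau = 3.07 / 15.99 = 0.1920 s


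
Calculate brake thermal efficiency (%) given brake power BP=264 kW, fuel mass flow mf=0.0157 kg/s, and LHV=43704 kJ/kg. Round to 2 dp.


eta_BTE = (BP / (mf * LHV)) * 100
Denominator = 0.0157 * 43704 = 686.1528 kW
eta_BTE = (264 / 686.1528) * 100 = 38.48%


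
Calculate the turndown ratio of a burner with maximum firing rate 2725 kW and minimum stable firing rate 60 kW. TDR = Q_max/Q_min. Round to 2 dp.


TDR = Q_max / Q_min
TDR = 2725 / 60 = 45.42


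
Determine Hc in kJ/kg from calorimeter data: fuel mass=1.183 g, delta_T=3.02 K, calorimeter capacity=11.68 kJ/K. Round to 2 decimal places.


Hc = C_cal * delta_T / m_fuel
Q_released = 11.68 * 3.02 = 35.2736 kJ
m_fuel = 1.183 g = 1.183/1000 kg = 0.001183 kg
Hc = 35.2736 / 0.001183 = 29817.08 kJ/kg


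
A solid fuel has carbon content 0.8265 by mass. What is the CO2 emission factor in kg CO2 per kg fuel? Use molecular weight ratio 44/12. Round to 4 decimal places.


EF = C_frac * (M_CO2 / M_C)
EF = 0.8265 * (44/12)
EF = 0.8265 * 3.666667 = 3.0305 kg_CO2/kg_fuel


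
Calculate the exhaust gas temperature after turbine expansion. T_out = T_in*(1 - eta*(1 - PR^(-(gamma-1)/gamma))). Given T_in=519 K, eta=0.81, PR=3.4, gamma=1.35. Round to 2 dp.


T_out = T_in * (1 - eta * (1 - PR^(-(gamma-1)/gamma)))
Exponent = -(1.35-1)/1.35 = -0.25925926
PR^exp = 3.4^(-0.25925926) = 0.72813041
Factor = 1 - 0.81*(1 - 0.72813041) = 0.77978563
T_out = 519 * 0.77978563 = 404.71 K


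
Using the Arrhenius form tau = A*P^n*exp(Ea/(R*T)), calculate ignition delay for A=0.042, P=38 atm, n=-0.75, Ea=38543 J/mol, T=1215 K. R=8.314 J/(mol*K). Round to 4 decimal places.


tau = A * P^n * exp(Ea/(R*T))
P^n = 38^(-0.75) = 0.06533747
Ea/(R*T) = 38543/(8.314*1215) = 3.815568
exp(Ea/(R*T)) = 45.402545
tau = 0.042 * 0.06533747 * 45.402545 = 0.1246 ms


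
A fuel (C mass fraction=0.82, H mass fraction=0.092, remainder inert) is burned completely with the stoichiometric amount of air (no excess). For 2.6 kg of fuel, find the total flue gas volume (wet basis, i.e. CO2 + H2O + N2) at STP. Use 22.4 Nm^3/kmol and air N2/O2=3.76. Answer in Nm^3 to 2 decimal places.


Per kg fuel: CO2 = (C/12 kmol)*22.4 = (0.82/12)*22.4 = 1.53067 Nm^3
Per kg fuel: H2O = (H/2 kmol)*22.4 = (0.092/2)*22.4 = 1.03040 Nm^3
O2 needed per kg fuel = C/12 + H/4 = 0.82/12 + 0.092/4 = 0.09133333 kmol
Per kg fuel: N2 = O2*3.76*22.4 = 0.09133333*3.76*22.4 = 7.69246 Nm^3
Total per kg = 1.53067 + 1.03040 + 7.69246 = 10.25353 Nm^3
Total = 10.25353 * 2.6 = 26.66 Nm^3


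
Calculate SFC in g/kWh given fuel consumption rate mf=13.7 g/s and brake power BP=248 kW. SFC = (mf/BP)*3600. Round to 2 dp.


SFC = (mf / BP) * 3600
Rate = 13.7 / 248 = 0.055242 g/(s*kW)
SFC = 0.055242 * 3600 = 198.87 g/kWh


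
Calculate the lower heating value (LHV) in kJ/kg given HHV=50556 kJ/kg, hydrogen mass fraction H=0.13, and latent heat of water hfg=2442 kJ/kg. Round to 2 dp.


LHV = HHV - hfg * 9 * H
Water correction = 2442 * 9 * 0.13 = 2857.140 kJ/kg
LHV = 50556 - 2857.140 = 47698.86 kJ/kg


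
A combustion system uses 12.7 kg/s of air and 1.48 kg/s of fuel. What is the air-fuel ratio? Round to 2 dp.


AFR = m_air / m_fuel
AFR = 12.7 / 1.48 = 8.58


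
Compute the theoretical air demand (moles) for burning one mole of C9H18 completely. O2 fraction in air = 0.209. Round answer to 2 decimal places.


Balanced combustion: C9H18 + 13.5 O2 -> 9 CO2 + 9 H2O
O2 needed = C + H/4 = 9 + 18/4 = 13.50 moles
Air moles = O2 / 0.209 = 13.50 / 0.209 = 64.59 moles air


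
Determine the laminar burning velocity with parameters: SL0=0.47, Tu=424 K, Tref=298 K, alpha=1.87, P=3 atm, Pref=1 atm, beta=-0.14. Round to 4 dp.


SL = SL0 * (Tu/Tref)^alpha * (P/Pref)^beta
T ratio = 424/298 = 1.42281879
(T ratio)^alpha = 1.42281879^1.87 = 1.933703
(P/Pref)^beta = 3^(-0.14) = 0.857439
SL = 0.47 * 1.933703 * 0.857439 = 0.7793 m/s


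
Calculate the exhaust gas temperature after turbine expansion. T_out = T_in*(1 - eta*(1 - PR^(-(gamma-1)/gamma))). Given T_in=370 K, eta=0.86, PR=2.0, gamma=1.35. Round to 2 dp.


T_out = T_in * (1 - eta * (1 - PR^(-(gamma-1)/gamma)))
Exponent = -(1.35-1)/1.35 = -0.25925926
PR^exp = 2.0^(-0.25925926) = 0.83551680
Factor = 1 - 0.86*(1 - 0.83551680) = 0.85854445
T_out = 370 * 0.85854445 = 317.66 K


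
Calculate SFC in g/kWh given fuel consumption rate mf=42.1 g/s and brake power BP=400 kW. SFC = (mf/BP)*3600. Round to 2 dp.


SFC = (mf / BP) * 3600
Rate = 42.1 / 400 = 0.105250 g/(s*kW)
SFC = 0.105250 * 3600 = 378.90 g/kWh


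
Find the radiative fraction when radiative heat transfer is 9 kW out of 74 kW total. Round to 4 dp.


f_rad = Q_rad / Q_total
f_rad = 9 / 74 = 0.1216


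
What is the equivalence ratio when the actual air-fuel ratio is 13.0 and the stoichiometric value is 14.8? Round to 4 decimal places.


phi = AFR_stoich / AFR_actual
phi = 14.8 / 13.0 = 1.1385


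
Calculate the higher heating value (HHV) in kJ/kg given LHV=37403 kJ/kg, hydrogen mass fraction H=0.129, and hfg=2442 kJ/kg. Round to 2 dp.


HHV = LHV + hfg * 9 * H
Water addition = 2442 * 9 * 0.129 = 2835.162 kJ/kg
HHV = 37403 + 2835.162 = 40238.16 kJ/kg


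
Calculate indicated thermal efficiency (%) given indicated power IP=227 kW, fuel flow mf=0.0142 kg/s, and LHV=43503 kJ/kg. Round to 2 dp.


eta_ith = (IP / (mf * LHV)) * 100
Denominator = 0.0142 * 43503 = 617.7426 kW
eta_ith = (227 / 617.7426) * 100 = 36.75%


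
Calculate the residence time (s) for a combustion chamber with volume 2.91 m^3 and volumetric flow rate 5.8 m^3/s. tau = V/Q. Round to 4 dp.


tau = V / Q_flow
tau = 2.91 / 5.8 = 0.5017 s


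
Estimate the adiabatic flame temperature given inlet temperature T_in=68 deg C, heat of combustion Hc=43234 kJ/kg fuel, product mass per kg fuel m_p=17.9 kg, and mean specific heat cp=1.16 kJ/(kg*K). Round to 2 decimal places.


T_ad = T_in + Hc / (m_p * cp)
Denominator = 17.9 * 1.16 = 20.7640
Temperature rise = 43234 / 20.7640 = 2082.16 K
T_ad = 68 + 2082.16 = 2150.16 deg C


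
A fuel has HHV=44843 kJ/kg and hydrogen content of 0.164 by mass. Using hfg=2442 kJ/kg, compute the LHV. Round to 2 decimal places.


LHV = HHV - hfg * 9 * H
Water correction = 2442 * 9 * 0.164 = 3604.392 kJ/kg
LHV = 44843 - 3604.392 = 41238.61 kJ/kg


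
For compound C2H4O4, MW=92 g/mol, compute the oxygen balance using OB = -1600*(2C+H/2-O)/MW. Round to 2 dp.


OB = -1600 * (2C + H/2 - O) / MW
Inner = 2*2 + 4/2 - 4 = 2.00
OB = -1600 * 2.00 / 92 = -34.78%


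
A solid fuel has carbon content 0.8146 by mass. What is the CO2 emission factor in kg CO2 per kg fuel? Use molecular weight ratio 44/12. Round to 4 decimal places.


EF = C_frac * (M_CO2 / M_C)
EF = 0.8146 * (44/12)
EF = 0.8146 * 3.666667 = 2.9869 kg_CO2/kg_fuel


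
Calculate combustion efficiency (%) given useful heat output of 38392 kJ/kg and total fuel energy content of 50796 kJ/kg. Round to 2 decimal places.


Efficiency = (Q_useful / Q_fuel) * 100
Efficiency = (38392 / 50796) * 100
Efficiency = 0.7558 * 100 = 75.58%


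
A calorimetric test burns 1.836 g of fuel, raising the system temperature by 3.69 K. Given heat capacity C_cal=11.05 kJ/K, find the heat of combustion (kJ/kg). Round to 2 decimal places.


Hc = C_cal * delta_T / m_fuel
Q_released = 11.05 * 3.69 = 40.7745 kJ
m_fuel = 1.836 g = 1.836/1000 kg = 0.001836 kg
Hc = 40.7745 / 0.001836 = 22208.33 kJ/kg


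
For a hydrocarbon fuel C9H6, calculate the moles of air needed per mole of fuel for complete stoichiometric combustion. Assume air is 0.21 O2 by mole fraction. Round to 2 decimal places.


Balanced combustion: C9H6 + 10.5 O2 -> 9 CO2 + 3 H2O
O2 needed = C + H/4 = 9 + 6/4 = 10.50 moles
Air moles = O2 / 0.21 = 10.50 / 0.21 = 50.00 moles air


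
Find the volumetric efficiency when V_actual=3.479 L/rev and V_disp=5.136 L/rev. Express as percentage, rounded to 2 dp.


eta_v = (V_actual / V_disp) * 100
Ratio = 3.479 / 5.136 = 0.6774
eta_v = 0.6774 * 100 = 67.74%


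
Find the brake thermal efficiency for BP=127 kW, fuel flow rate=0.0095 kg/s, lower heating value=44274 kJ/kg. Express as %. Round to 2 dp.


eta_BTE = (BP / (mf * LHV)) * 100
Denominator = 0.0095 * 44274 = 420.6030 kW
eta_BTE = (127 / 420.6030) * 100 = 30.19%


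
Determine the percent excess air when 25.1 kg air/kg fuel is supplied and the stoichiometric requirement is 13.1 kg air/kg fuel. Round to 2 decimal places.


Excess air = actual - stoichiometric = 25.1 - 13.1 = 12.00 kg/kg fuel
Excess air % = (excess / stoich) * 100 = (12.00 / 13.1) * 100 = 91.60%


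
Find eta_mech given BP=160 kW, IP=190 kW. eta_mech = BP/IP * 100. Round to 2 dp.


eta_mech = (BP / IP) * 100
Ratio = 160 / 190 = 0.8421
eta_mech = 0.8421 * 100 = 84.21%
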